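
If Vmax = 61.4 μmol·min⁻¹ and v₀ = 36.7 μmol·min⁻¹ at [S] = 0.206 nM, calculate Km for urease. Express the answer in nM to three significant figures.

0.139 nM

From v = Vmax[S]/(Km+[S]), Km = [S](Vmax − v)/v.
Km = 0.206 × (61.4 − 36.7) / 36.7 = 5.088/36.7 = 0.139 nM.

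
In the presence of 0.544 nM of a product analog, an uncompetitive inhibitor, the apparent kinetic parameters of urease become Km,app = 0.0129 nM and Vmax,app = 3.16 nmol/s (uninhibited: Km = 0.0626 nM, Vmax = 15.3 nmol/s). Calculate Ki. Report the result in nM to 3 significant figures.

Uncompetitive: Vmax,app = Vmax/α (and Km,app = Km/α) with α = 1 + [I]/Ki.
α = Vmax/Vmax,app = 15.3/3.16 = 4.842.
Ki = [I]/(α − 1) = 0.544/3.842 = 0.142 nM.

0.142 nM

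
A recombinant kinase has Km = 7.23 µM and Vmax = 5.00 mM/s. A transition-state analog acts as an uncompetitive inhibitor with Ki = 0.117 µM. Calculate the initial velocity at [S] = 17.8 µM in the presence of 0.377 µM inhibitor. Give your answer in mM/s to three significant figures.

1.08 mM/s

With α = 1 + [I]/Ki = 1 + 0.377/0.117 = 4.222, the uncompetitive rate law is v = (Vmax/α)·[S] / (Km/α + [S]).
v = (5.00/4.222)×17.8 / (7.23/4.222 + 17.8) = 21.08/19.51 = 1.08 mM/s.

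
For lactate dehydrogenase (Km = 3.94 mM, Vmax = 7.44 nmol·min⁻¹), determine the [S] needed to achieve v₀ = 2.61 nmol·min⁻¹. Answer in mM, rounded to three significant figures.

The required fractional saturation is v/Vmax = 2.61/7.44 = 0.3508.
Then [S]/(Km+[S]) = 0.3508 ⇒ [S] = 3.94 × 0.3508/(1 − 0.3508) = 2.13 mM.

2.13 mM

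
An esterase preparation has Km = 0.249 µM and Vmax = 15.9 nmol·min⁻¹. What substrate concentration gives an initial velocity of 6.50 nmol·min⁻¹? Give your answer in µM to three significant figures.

The required fractional saturation is v/Vmax = 6.50/15.9 = 0.4088.
Then [S]/(Km+[S]) = 0.4088 ⇒ [S] = 0.249 × 0.4088/(1 − 0.4088) = 0.172 µM.

0.172 µM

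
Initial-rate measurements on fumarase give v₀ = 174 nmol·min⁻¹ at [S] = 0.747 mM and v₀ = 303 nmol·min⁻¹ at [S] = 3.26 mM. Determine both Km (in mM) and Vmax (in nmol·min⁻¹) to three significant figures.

In reciprocal form, 1/v = (Km/Vmax)·(1/[S]) + 1/Vmax. The two points give (1/[S], 1/v) = (1.339, 0.005747) and (0.3067, 0.003300).
Slope = (0.005747 − 0.003300)/(1.339 − 0.3067) = 0.002371; intercept = 0.005747 − 0.002371×1.339 = 0.002573.
Vmax = 1/intercept = 389 nmol·min⁻¹; Km = slope × Vmax = 0.002371 × 389 = 0.922 mM.

Km = 0.922 mM; Vmax = 389 nmol·min⁻¹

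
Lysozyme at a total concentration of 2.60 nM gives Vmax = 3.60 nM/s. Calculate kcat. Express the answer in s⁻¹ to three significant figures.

1.38 s⁻¹

kcat = Vmax/[E]total = 3.60 nM/s / 2.60 nM = 1.38 s⁻¹.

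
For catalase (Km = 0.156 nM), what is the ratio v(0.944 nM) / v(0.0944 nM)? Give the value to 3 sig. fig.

2.28

The fractional saturations are [S]/(Km+[S]) = 0.0944/0.2504 = 0.3770 and 0.944/1.100 = 0.8582.
v₂/v₁ is just their ratio: 0.8582/0.3770 = 2.28.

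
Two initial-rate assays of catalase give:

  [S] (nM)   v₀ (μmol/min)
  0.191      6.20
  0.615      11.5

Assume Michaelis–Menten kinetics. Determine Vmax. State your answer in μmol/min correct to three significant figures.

18.7 μmol/min

In reciprocal form, 1/v = (Km/Vmax)·(1/[S]) + 1/Vmax. The two points give (1/[S], 1/v) = (5.236, 0.1613) and (1.626, 0.08696).
Slope = (0.1613 − 0.08696)/(5.236 − 1.626) = 0.02059; intercept = 0.1613 − 0.02059×5.236 = 0.05347.
Vmax = 1/intercept = 18.7 μmol/min; Km = slope × Vmax = 0.02059 × 18.7 = 0.385 nM.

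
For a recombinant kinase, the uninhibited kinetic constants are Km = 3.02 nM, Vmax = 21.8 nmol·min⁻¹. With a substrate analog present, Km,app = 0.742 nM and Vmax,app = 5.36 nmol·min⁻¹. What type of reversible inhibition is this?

uncompetitive

Both Km and Vmax decrease by the same factor (~4.07-fold) — characteristic of uncompetitive inhibition.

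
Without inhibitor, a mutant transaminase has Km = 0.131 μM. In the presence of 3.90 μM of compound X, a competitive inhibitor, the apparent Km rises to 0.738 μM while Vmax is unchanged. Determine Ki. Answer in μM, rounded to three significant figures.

0.842 μM

Competitive: Km,app = α·Km with α = 1 + [I]/Ki.
α = Km,app/Km = 0.738/0.131 = 5.634.
Ki = [I]/(α − 1) = 3.90/4.634 = 0.842 μM.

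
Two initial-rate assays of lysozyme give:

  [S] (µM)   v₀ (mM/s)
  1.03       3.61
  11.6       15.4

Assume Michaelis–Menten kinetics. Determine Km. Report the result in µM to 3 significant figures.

From v = Vmax[S]/(Km+[S]), each point gives Vmax = v(Km+[S])/[S].
Equating: 3.61(Km+1.03)/1.03 = 15.4(Km+11.6)/11.6.
3.505·Km + 3.61 = 1.328·Km + 15.4, so (3.505 − 1.328)·Km = 15.4 − 3.61.
Km = 11.79/2.177 = 5.42 µM; then Vmax = 3.61(5.42+1.03)/1.03 = 22.6 mM/s.

5.42 µM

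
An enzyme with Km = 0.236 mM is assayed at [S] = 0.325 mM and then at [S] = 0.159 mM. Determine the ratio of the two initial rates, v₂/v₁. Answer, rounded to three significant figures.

Since Vmax cancels, v₂/v₁ = [S]₂(Km+[S]₁) / [S]₁(Km+[S]₂).
= 0.159×(0.236+0.325) / (0.325×(0.236+0.159)) = 0.08920/0.1284 = 0.695.

0.695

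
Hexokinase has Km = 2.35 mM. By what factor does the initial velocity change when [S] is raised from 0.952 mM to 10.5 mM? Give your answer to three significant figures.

2.83

Since Vmax cancels, v₂/v₁ = [S]₂(Km+[S]₁) / [S]₁(Km+[S]₂).
= 10.5×(2.35+0.952) / (0.952×(2.35+10.5)) = 34.67/12.23 = 2.83.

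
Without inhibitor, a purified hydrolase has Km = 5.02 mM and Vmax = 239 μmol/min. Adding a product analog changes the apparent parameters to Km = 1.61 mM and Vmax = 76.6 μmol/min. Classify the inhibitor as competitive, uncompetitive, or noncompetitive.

Both Km and Vmax decrease by the same factor (~3.12-fold) — characteristic of uncompetitive inhibition.

uncompetitive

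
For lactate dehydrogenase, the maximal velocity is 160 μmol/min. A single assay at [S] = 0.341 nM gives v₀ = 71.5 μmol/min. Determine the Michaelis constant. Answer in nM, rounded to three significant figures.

0.422 nM

v/Vmax = 71.5/160 = 0.4469 = [S]/(Km+[S]).
So Km + [S] = [S]/0.4469 = 0.7631 nM, giving Km = 0.7631 − 0.341 = 0.422 nM.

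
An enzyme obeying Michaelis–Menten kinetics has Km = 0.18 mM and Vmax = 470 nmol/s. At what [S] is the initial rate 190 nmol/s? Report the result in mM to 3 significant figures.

The required fractional saturation is v/Vmax = 190/470 = 0.4043.
Then [S]/(Km+[S]) = 0.4043 ⇒ [S] = 0.18 × 0.4043/(1 − 0.4043) = 0.122 mM.

0.122 mM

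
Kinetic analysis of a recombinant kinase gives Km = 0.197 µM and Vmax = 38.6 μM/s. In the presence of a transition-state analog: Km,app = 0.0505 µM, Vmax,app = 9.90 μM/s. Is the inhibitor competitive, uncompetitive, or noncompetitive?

uncompetitive

Both Km and Vmax decrease by the same factor (~3.90-fold) — characteristic of uncompetitive inhibition.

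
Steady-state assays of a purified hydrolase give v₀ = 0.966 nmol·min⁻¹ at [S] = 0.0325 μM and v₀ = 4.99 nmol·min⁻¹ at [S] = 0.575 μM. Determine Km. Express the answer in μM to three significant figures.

In reciprocal form, 1/v = (Km/Vmax)·(1/[S]) + 1/Vmax. The two points give (1/[S], 1/v) = (30.77, 1.035) and (1.739, 0.2004).
Slope = (1.035 − 0.2004)/(30.77 − 1.739) = 0.02876; intercept = 1.035 − 0.02876×30.77 = 0.1504.
Vmax = 1/intercept = 6.65 nmol·min⁻¹; Km = slope × Vmax = 0.02876 × 6.65 = 0.191 μM.

0.191 μM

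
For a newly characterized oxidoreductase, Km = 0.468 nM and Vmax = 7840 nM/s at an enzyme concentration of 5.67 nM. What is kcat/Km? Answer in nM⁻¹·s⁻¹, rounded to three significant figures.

2950 nM⁻¹·s⁻¹

kcat = Vmax/[E]total = 7840/5.67 = 1380 s⁻¹.
kcat/Km = 1380/0.468 = 2950 nM⁻¹·s⁻¹.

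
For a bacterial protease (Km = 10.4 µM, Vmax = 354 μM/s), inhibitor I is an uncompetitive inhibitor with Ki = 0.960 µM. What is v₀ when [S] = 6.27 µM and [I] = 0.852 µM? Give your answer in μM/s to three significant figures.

α = 1 + [I]/Ki = 1 + 0.852/0.960 = 1.888.
For an uncompetitive inhibitor, both parameters are divided by α, giving Vmax/α and Km/α: Km,app = 5.51 µM, Vmax,app = 188 μM/s.
v = Vmax,app·[S]/(Km,app + [S]) = 188 × 6.27/(5.51 + 6.27) = 99.8 μM/s.

99.8 μM/s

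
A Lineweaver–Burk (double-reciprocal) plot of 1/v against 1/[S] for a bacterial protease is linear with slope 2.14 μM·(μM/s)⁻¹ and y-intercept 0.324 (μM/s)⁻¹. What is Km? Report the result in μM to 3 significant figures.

6.60 μM

y-intercept = 1/Vmax ⇒ Vmax = 3.09 μM/s; slope = Km/Vmax ⇒ Km = slope × Vmax.
Km = 2.14 × 3.09 = 6.60 μM.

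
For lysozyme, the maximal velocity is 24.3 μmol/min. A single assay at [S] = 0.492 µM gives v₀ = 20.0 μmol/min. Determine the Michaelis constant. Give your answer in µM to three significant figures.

0.106 µM

v/Vmax = 20.0/24.3 = 0.8230 = [S]/(Km+[S]).
So Km + [S] = [S]/0.8230 = 0.5978 µM, giving Km = 0.5978 − 0.492 = 0.106 µM.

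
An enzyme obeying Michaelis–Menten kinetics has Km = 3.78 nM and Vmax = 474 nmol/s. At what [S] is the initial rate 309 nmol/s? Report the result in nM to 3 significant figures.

The required fractional saturation is v/Vmax = 309/474 = 0.6519.
Then [S]/(Km+[S]) = 0.6519 ⇒ [S] = 3.78 × 0.6519/(1 − 0.6519) = 7.08 nM.

7.08 nM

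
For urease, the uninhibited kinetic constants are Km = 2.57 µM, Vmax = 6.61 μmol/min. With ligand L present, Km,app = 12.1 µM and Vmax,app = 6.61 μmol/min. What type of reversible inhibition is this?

Km increases (2.57 → 12.1 µM) while Vmax is unchanged — the hallmark of competitive inhibition.

competitive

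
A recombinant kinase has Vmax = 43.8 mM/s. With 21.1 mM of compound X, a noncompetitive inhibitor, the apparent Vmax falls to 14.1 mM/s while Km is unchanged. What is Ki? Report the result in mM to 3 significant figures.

10.0 mM

Noncompetitive: Vmax,app = Vmax/α with α = 1 + [I]/Ki.
α = Vmax/Vmax,app = 43.8/14.1 = 3.106.
Ki = [I]/(α − 1) = 21.1/2.106 = 10.0 mM.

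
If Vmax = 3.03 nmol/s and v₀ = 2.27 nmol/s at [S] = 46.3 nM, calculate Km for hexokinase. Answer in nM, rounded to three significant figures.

15.5 nM

v/Vmax = 2.27/3.03 = 0.7492 = [S]/(Km+[S]).
So Km + [S] = [S]/0.7492 = 61.80 nM, giving Km = 61.80 − 46.3 = 15.5 nM.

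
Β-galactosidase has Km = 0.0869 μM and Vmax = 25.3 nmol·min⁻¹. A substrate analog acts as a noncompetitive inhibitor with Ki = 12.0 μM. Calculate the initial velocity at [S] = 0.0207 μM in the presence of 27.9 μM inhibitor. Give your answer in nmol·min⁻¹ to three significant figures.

With α = 1 + [I]/Ki = 1 + 27.9/12.0 = 3.325, the noncompetitive rate law is v = (Vmax/α)·[S] / (Km + [S]).
v = (25.3/3.325)×0.0207 / (0.0869 + 0.0207) = 0.1575/0.1076 = 1.46 nmol·min⁻¹.

1.46 nmol·min⁻¹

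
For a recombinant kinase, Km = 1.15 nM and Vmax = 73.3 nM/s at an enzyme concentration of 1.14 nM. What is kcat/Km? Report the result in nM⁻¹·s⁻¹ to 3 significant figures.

kcat = Vmax/[E]total = 73.3/1.14 = 64.3 s⁻¹.
kcat/Km = 64.3/1.15 = 55.9 nM⁻¹·s⁻¹.

55.9 nM⁻¹·s⁻¹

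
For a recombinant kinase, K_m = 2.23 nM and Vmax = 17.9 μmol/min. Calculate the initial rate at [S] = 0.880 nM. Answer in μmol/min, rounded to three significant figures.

5.06 μmol/min

[S]/(Km+[S]) = 0.880/3.110 = 0.2830, the fractional saturation.
v = 0.2830 × Vmax = 0.2830 × 17.9 = 5.06 μmol/min.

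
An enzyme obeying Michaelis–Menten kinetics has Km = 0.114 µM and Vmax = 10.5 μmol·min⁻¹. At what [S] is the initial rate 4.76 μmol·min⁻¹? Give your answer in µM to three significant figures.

0.0945 µM

The required fractional saturation is v/Vmax = 4.76/10.5 = 0.4533.
Then [S]/(Km+[S]) = 0.4533 ⇒ [S] = 0.114 × 0.4533/(1 − 0.4533) = 0.0945 µM.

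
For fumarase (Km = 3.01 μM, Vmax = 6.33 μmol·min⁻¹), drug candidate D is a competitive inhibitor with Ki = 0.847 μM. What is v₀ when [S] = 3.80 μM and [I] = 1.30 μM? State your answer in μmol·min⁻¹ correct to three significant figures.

2.10 μmol·min⁻¹

With α = 1 + [I]/Ki = 1 + 1.30/0.847 = 2.535, the competitive rate law is v = Vmax[S] / (αKm + [S]).
v = 6.33×3.80 / (2.535×3.01 + 3.80) = 24.05/11.43 = 2.10 μmol·min⁻¹.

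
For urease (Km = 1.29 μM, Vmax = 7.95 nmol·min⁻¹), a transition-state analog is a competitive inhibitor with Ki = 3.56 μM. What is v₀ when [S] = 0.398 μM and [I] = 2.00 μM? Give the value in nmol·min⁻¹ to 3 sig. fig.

1.31 nmol·min⁻¹

With α = 1 + [I]/Ki = 1 + 2.00/3.56 = 1.562, the competitive rate law is v = Vmax[S] / (αKm + [S]).
v = 7.95×0.398 / (1.562×1.29 + 0.398) = 3.164/2.413 = 1.31 nmol·min⁻¹.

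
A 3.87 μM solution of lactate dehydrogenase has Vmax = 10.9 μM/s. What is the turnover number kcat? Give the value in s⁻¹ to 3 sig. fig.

2.82 s⁻¹

kcat = Vmax/[E]total = 10.9 μM/s / 3.87 μM = 2.82 s⁻¹.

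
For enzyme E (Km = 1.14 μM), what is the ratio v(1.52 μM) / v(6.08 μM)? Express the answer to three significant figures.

0.679

Since Vmax cancels, v₂/v₁ = [S]₂(Km+[S]₁) / [S]₁(Km+[S]₂).
= 1.52×(1.14+6.08) / (6.08×(1.14+1.52)) = 10.97/16.17 = 0.679.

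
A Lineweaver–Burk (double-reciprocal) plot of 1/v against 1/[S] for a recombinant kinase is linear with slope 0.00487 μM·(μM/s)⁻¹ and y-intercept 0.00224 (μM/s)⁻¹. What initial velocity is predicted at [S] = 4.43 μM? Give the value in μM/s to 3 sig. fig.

299 μM/s

The y-intercept is 1/Vmax, so Vmax = 1/0.00224 = 446 μM/s.
The slope is Km/Vmax, so Km = 0.00487 × 446 = 2.17 μM.
Then v = 446 × 4.43/(2.17 + 4.43) = 299 μM/s.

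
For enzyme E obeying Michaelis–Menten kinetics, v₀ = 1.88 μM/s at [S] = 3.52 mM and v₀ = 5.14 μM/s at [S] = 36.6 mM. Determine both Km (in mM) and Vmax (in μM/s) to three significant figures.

Km = 8.28 mM; Vmax = 6.30 μM/s

In reciprocal form, 1/v = (Km/Vmax)·(1/[S]) + 1/Vmax. The two points give (1/[S], 1/v) = (0.2841, 0.5319) and (0.02732, 0.1946).
Slope = (0.5319 − 0.1946)/(0.2841 − 0.02732) = 1.314; intercept = 0.5319 − 1.314×0.2841 = 0.1587.
Vmax = 1/intercept = 6.30 μM/s; Km = slope × Vmax = 1.314 × 6.30 = 8.28 mM.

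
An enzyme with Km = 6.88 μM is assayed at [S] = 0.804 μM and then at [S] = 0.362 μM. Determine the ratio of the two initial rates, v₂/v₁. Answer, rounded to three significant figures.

Since Vmax cancels, v₂/v₁ = [S]₂(Km+[S]₁) / [S]₁(Km+[S]₂).
= 0.362×(6.88+0.804) / (0.804×(6.88+0.362)) = 2.782/5.823 = 0.478.

0.478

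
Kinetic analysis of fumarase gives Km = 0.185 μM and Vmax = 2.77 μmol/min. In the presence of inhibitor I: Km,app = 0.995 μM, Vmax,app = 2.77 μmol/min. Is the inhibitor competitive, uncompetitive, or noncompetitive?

Km increases (0.185 → 0.995 μM) while Vmax is unchanged — the hallmark of competitive inhibition.

competitive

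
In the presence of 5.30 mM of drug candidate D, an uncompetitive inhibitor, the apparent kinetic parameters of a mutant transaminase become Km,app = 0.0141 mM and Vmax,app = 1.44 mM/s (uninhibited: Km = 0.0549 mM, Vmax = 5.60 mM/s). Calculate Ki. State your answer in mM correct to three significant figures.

Uncompetitive: Vmax,app = Vmax/α (and Km,app = Km/α) with α = 1 + [I]/Ki.
α = Vmax/Vmax,app = 5.60/1.44 = 3.889.
Ki = [I]/(α − 1) = 5.30/2.889 = 1.83 mM.

1.83 mM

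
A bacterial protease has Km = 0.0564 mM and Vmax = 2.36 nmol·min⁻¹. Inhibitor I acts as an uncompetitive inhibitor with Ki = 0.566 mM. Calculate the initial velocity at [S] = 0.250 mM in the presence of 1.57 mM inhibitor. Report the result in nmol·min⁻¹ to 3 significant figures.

0.590 nmol·min⁻¹

α = 1 + [I]/Ki = 1 + 1.57/0.566 = 3.774.
For an uncompetitive inhibitor, both parameters are divided by α, giving Vmax/α and Km/α: Km,app = 0.0149 mM, Vmax,app = 0.625 nmol·min⁻¹.
v = Vmax,app·[S]/(Km,app + [S]) = 0.625 × 0.250/(0.0149 + 0.250) = 0.590 nmol·min⁻¹.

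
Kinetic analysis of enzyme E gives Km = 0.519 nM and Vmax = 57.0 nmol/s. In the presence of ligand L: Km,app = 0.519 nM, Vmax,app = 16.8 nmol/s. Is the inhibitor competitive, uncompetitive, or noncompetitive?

noncompetitive

Vmax decreases (57.0 → 16.8 nmol/s) while Km is unchanged — pure noncompetitive inhibition.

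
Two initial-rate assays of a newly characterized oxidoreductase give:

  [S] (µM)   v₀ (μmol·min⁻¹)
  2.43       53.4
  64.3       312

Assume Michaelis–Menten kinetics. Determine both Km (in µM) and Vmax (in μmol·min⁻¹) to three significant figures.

Km = 15.1 µM; Vmax = 385 μmol·min⁻¹

In reciprocal form, 1/v = (Km/Vmax)·(1/[S]) + 1/Vmax. The two points give (1/[S], 1/v) = (0.4115, 0.01873) and (0.01555, 0.003205).
Slope = (0.01873 − 0.003205)/(0.4115 − 0.01555) = 0.03920; intercept = 0.01873 − 0.03920×0.4115 = 0.002596.
Vmax = 1/intercept = 385 μmol·min⁻¹; Km = slope × Vmax = 0.03920 × 385 = 15.1 µM.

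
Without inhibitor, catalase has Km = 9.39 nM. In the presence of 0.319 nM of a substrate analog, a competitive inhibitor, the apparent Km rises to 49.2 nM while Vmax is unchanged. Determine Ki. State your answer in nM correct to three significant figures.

Competitive: Km,app = α·Km with α = 1 + [I]/Ki.
α = Km,app/Km = 49.2/9.39 = 5.240.
Ki = [I]/(α − 1) = 0.319/4.240 = 0.0752 nM.

0.0752 nM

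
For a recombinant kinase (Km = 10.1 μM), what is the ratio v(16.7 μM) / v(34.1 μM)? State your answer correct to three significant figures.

Since Vmax cancels, v₂/v₁ = [S]₂(Km+[S]₁) / [S]₁(Km+[S]₂).
= 16.7×(10.1+34.1) / (34.1×(10.1+16.7)) = 738.1/913.9 = 0.808.

0.808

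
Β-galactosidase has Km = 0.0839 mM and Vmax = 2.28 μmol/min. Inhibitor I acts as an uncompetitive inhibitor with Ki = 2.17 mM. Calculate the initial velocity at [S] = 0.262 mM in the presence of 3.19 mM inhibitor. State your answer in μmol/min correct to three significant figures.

0.817 μmol/min

α = 1 + [I]/Ki = 1 + 3.19/2.17 = 2.470.
For an uncompetitive inhibitor, both parameters are divided by α, giving Vmax/α and Km/α: Km,app = 0.0340 mM, Vmax,app = 0.923 μmol/min.
v = Vmax,app·[S]/(Km,app + [S]) = 0.923 × 0.262/(0.0340 + 0.262) = 0.817 μmol/min.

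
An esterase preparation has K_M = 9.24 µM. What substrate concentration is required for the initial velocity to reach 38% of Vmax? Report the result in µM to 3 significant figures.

v/Vmax = [S]/(Km+[S]) = 0.38, so [S] = Km·0.38/(1 − 0.38) = 9.24 × 0.6129.
[S] = 5.66 µM.

5.66 µM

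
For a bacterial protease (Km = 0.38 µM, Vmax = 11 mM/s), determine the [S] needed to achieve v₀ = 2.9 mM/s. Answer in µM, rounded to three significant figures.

0.136 µM

Rearranging v = Vmax[S]/(Km+[S]) gives [S] = Km·v/(Vmax − v).
[S] = 0.38 × 2.9 / (11 − 2.9) = 1.102/8.100 = 0.136 µM.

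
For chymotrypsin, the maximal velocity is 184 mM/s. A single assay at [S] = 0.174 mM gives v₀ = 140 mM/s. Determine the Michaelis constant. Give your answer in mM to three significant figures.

0.0547 mM

From v = Vmax[S]/(Km+[S]), Km = [S](Vmax − v)/v.
Km = 0.174 × (184 − 140) / 140 = 7.656/140 = 0.0547 mM.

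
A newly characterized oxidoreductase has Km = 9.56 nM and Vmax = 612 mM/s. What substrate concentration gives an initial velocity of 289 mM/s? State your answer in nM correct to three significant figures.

8.55 nM

Rearranging v = Vmax[S]/(Km+[S]) gives [S] = Km·v/(Vmax − v).
[S] = 9.56 × 289 / (612 − 289) = 2763/323.0 = 8.55 nM.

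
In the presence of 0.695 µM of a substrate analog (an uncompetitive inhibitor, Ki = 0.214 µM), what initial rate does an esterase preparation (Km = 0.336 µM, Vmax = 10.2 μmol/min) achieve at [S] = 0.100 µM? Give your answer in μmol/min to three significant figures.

α = 1 + [I]/Ki = 1 + 0.695/0.214 = 4.248.
For an uncompetitive inhibitor, both parameters are divided by α, giving Vmax/α and Km/α: Km,app = 0.0791 µM, Vmax,app = 2.40 μmol/min.
v = Vmax,app·[S]/(Km,app + [S]) = 2.40 × 0.100/(0.0791 + 0.100) = 1.34 μmol/min.

1.34 μmol/min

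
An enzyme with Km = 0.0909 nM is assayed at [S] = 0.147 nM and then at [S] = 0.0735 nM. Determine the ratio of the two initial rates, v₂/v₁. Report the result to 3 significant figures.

0.724

The fractional saturations are [S]/(Km+[S]) = 0.147/0.2379 = 0.6179 and 0.0735/0.1644 = 0.4471.
v₂/v₁ is just their ratio: 0.4471/0.6179 = 0.724.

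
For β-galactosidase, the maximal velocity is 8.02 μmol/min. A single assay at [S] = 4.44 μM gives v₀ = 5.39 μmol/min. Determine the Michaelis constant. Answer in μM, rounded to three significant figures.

2.17 μM

v/Vmax = 5.39/8.02 = 0.6721 = [S]/(Km+[S]).
So Km + [S] = [S]/0.6721 = 6.606 μM, giving Km = 6.606 − 4.44 = 2.17 μM.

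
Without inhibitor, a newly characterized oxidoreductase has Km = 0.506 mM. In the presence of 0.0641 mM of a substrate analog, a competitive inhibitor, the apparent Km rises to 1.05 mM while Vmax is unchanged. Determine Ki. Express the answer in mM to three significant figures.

Competitive: Km,app = α·Km with α = 1 + [I]/Ki.
α = Km,app/Km = 1.05/0.506 = 2.075.
Since α = 1 + [I]/Ki, [I]/Ki = 2.075 − 1 = 1.075 and Ki = 0.0641/1.075 = 0.0596 mM.

0.0596 mM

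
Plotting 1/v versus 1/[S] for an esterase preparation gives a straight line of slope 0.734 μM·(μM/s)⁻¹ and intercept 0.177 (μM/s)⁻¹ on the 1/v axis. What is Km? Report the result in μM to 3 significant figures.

4.15 μM

y-intercept = 1/Vmax ⇒ Vmax = 5.65 μM/s; slope = Km/Vmax ⇒ Km = slope × Vmax.
Km = 0.734 × 5.65 = 4.15 μM.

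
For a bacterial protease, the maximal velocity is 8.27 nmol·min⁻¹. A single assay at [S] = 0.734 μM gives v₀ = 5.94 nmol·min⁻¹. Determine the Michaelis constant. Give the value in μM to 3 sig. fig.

v/Vmax = 5.94/8.27 = 0.7183 = [S]/(Km+[S]).
So Km + [S] = [S]/0.7183 = 1.022 μM, giving Km = 1.022 − 0.734 = 0.288 μM.

0.288 μM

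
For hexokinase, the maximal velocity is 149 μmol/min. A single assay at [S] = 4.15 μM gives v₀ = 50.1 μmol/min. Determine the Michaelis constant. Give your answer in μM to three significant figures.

v/Vmax = 50.1/149 = 0.3362 = [S]/(Km+[S]).
So Km + [S] = [S]/0.3362 = 12.34 μM, giving Km = 12.34 − 4.15 = 8.19 μM.

8.19 μM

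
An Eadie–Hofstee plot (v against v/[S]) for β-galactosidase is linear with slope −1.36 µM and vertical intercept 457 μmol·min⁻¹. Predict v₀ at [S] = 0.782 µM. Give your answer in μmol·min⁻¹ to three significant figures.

167 μmol·min⁻¹

In the Eadie–Hofstee form v = Vmax − Km·(v/[S]), the slope is −Km and the intercept is Vmax, so Km = 1.36 µM and Vmax = 457 μmol·min⁻¹.
v = 457 × 0.782/(1.36 + 0.782) = 167 μmol·min⁻¹.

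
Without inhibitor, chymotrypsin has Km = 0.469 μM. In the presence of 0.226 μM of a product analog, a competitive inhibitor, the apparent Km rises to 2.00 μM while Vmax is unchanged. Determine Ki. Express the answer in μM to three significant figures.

0.0692 μM

Competitive: Km,app = α·Km with α = 1 + [I]/Ki.
α = Km,app/Km = 2.00/0.469 = 4.264.
Ki = [I]/(α − 1) = 0.226/3.264 = 0.0692 μM.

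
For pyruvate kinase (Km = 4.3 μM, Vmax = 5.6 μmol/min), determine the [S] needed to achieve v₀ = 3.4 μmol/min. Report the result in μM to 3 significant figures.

Rearranging v = Vmax[S]/(Km+[S]) gives [S] = Km·v/(Vmax − v).
[S] = 4.3 × 3.4 / (5.6 − 3.4) = 14.62/2.200 = 6.65 μM.

6.65 μM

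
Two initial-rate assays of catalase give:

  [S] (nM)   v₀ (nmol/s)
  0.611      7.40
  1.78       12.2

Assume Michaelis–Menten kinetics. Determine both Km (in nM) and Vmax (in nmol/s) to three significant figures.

From v = Vmax[S]/(Km+[S]), each point gives Vmax = v(Km+[S])/[S].
Equating: 7.40(Km+0.611)/0.611 = 12.2(Km+1.78)/1.78.
12.11·Km + 7.40 = 6.854·Km + 12.2, so (12.11 − 6.854)·Km = 12.2 − 7.40.
Km = 4.800/5.257 = 0.913 nM; then Vmax = 7.40(0.913+0.611)/0.611 = 18.5 nmol/s.

Km = 0.913 nM; Vmax = 18.5 nmol/s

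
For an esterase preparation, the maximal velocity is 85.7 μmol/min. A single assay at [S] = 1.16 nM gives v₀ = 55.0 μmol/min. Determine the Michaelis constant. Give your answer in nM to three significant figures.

From v = Vmax[S]/(Km+[S]), Km = [S](Vmax − v)/v.
Km = 1.16 × (85.7 − 55.0) / 55.0 = 35.61/55.0 = 0.647 nM.

0.647 nM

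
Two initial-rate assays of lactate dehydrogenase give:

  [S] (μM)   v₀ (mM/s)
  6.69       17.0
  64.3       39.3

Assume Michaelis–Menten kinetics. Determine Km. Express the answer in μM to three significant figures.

11.6 μM

From v = Vmax[S]/(Km+[S]), each point gives Vmax = v(Km+[S])/[S].
Equating: 17.0(Km+6.69)/6.69 = 39.3(Km+64.3)/64.3.
2.541·Km + 17.0 = 0.6112·Km + 39.3, so (2.541 − 0.6112)·Km = 39.3 − 17.0.
Km = 22.30/1.930 = 11.6 μM; then Vmax = 17.0(11.6+6.69)/6.69 = 46.4 mM/s.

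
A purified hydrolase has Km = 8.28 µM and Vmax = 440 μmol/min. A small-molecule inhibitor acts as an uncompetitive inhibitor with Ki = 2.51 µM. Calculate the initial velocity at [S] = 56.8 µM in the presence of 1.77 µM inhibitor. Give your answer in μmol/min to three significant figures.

α = 1 + [I]/Ki = 1 + 1.77/2.51 = 1.705.
For an uncompetitive inhibitor, both parameters are divided by α, giving Vmax/α and Km/α: Km,app = 4.86 µM, Vmax,app = 258 μmol/min.
v = Vmax,app·[S]/(Km,app + [S]) = 258 × 56.8/(4.86 + 56.8) = 238 μmol/min.

238 μmol/min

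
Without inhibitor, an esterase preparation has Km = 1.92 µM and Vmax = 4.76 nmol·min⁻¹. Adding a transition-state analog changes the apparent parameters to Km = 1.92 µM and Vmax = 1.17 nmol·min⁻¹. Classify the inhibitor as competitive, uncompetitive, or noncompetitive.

noncompetitive

Vmax decreases (4.76 → 1.17 nmol·min⁻¹) while Km is unchanged — pure noncompetitive inhibition.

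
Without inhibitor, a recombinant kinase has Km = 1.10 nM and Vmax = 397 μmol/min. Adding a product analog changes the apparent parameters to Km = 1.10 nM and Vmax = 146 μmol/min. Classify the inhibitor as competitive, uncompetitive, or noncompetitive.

noncompetitive

Vmax decreases (397 → 146 μmol/min) while Km is unchanged — pure noncompetitive inhibition.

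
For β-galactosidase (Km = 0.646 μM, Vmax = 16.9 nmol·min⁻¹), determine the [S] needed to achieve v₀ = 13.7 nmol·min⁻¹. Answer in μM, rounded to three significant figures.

2.77 μM

Rearranging v = Vmax[S]/(Km+[S]) gives [S] = Km·v/(Vmax − v).
[S] = 0.646 × 13.7 / (16.9 − 13.7) = 8.850/3.200 = 2.77 μM.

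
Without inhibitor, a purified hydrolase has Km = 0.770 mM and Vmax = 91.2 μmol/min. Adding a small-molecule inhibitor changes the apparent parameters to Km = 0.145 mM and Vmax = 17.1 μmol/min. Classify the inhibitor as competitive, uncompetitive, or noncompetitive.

uncompetitive

Both Km and Vmax decrease by the same factor (~5.32-fold) — characteristic of uncompetitive inhibition.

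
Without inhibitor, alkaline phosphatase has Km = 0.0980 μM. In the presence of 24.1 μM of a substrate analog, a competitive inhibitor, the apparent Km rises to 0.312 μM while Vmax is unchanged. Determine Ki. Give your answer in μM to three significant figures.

11.0 μM

Competitive: Km,app = α·Km with α = 1 + [I]/Ki.
α = Km,app/Km = 0.312/0.0980 = 3.184.
Ki = [I]/(α − 1) = 24.1/2.184 = 11.0 μM.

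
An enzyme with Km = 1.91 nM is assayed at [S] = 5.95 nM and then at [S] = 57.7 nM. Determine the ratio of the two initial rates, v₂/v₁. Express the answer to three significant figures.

1.28

Since Vmax cancels, v₂/v₁ = [S]₂(Km+[S]₁) / [S]₁(Km+[S]₂).
= 57.7×(1.91+5.95) / (5.95×(1.91+57.7)) = 453.5/354.7 = 1.28.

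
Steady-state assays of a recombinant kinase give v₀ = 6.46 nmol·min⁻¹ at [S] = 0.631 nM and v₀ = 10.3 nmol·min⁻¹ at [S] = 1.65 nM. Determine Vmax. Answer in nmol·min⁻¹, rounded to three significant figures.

In reciprocal form, 1/v = (Km/Vmax)·(1/[S]) + 1/Vmax. The two points give (1/[S], 1/v) = (1.585, 0.1548) and (0.6061, 0.09709).
Slope = (0.1548 − 0.09709)/(1.585 − 0.6061) = 0.05897; intercept = 0.1548 − 0.05897×1.585 = 0.06135.
Vmax = 1/intercept = 16.3 nmol·min⁻¹; Km = slope × Vmax = 0.05897 × 16.3 = 0.961 nM.

16.3 nmol·min⁻¹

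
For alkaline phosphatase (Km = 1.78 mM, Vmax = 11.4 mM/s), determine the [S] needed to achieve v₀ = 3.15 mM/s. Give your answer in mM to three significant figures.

Rearranging v = Vmax[S]/(Km+[S]) gives [S] = Km·v/(Vmax − v).
[S] = 1.78 × 3.15 / (11.4 − 3.15) = 5.607/8.250 = 0.680 mM.

0.680 mM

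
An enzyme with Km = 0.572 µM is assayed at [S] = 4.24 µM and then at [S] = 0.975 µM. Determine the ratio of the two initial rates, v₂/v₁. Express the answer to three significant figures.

0.715

The fractional saturations are [S]/(Km+[S]) = 4.24/4.812 = 0.8811 and 0.975/1.547 = 0.6303.
v₂/v₁ is just their ratio: 0.6303/0.8811 = 0.715.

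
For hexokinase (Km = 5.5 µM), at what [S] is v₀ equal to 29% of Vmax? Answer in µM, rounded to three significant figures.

v/Vmax = [S]/(Km+[S]) = 0.29, so [S] = Km·0.29/(1 − 0.29) = 5.5 × 0.4085.
[S] = 2.25 µM.

2.25 µM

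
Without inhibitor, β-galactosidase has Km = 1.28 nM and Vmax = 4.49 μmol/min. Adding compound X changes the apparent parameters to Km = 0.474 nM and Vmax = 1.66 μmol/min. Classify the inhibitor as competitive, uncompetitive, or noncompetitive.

uncompetitive

Both Km and Vmax decrease by the same factor (~2.70-fold) — characteristic of uncompetitive inhibition.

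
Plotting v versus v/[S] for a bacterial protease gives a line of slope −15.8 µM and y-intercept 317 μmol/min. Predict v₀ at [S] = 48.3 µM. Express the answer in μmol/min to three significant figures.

In the Eadie–Hofstee form v = Vmax − Km·(v/[S]), the slope is −Km and the intercept is Vmax, so Km = 15.8 µM and Vmax = 317 μmol/min.
v = 317 × 48.3/(15.8 + 48.3) = 239 μmol/min.

239 μmol/min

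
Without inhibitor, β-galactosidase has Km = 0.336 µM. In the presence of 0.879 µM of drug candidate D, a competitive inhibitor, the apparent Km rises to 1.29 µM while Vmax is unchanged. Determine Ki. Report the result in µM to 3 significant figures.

0.310 µM

Competitive: Km,app = α·Km with α = 1 + [I]/Ki.
α = Km,app/Km = 1.29/0.336 = 3.839.
Since α = 1 + [I]/Ki, [I]/Ki = 3.839 − 1 = 2.839 and Ki = 0.879/2.839 = 0.310 µM.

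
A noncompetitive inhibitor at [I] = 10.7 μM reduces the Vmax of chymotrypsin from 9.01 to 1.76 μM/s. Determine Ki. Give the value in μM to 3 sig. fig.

Noncompetitive: Vmax,app = Vmax/α with α = 1 + [I]/Ki.
α = Vmax/Vmax,app = 9.01/1.76 = 5.119.
Ki = [I]/(α − 1) = 10.7/4.119 = 2.60 μM.

2.60 μM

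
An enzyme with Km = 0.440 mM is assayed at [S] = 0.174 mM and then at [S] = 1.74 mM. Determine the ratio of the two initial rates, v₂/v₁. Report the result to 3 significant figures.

Since Vmax cancels, v₂/v₁ = [S]₂(Km+[S]₁) / [S]₁(Km+[S]₂).
= 1.74×(0.440+0.174) / (0.174×(0.440+1.74)) = 1.068/0.3793 = 2.82.

2.82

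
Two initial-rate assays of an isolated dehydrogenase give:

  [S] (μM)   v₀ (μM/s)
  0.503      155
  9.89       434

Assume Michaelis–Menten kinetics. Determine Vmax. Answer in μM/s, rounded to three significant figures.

In reciprocal form, 1/v = (Km/Vmax)·(1/[S]) + 1/Vmax. The two points give (1/[S], 1/v) = (1.988, 0.006452) and (0.1011, 0.002304).
Slope = (0.006452 − 0.002304)/(1.988 − 0.1011) = 0.002198; intercept = 0.006452 − 0.002198×1.988 = 0.002082.
Vmax = 1/intercept = 480 μM/s; Km = slope × Vmax = 0.002198 × 480 = 1.06 μM.

480 μM/s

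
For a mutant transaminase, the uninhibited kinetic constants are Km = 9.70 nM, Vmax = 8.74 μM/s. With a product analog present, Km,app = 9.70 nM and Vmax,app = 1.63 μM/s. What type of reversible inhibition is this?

Vmax decreases (8.74 → 1.63 μM/s) while Km is unchanged — pure noncompetitive inhibition.

noncompetitive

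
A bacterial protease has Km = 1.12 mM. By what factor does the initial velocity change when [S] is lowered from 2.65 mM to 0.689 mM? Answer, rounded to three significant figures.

0.542

Since Vmax cancels, v₂/v₁ = [S]₂(Km+[S]₁) / [S]₁(Km+[S]₂).
= 0.689×(1.12+2.65) / (2.65×(1.12+0.689)) = 2.598/4.794 = 0.542.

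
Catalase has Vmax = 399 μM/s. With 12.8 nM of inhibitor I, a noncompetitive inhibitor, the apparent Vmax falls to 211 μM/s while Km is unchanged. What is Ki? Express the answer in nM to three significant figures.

Noncompetitive: Vmax,app = Vmax/α with α = 1 + [I]/Ki.
α = Vmax/Vmax,app = 399/211 = 1.891.
Since α = 1 + [I]/Ki, [I]/Ki = 1.891 − 1 = 0.8910 and Ki = 12.8/0.8910 = 14.4 nM.

14.4 nM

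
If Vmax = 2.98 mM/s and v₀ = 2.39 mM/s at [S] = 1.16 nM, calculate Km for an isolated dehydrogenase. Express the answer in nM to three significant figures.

0.286 nM

From v = Vmax[S]/(Km+[S]), Km = [S](Vmax − v)/v.
Km = 1.16 × (2.98 − 2.39) / 2.39 = 0.6844/2.39 = 0.286 nM.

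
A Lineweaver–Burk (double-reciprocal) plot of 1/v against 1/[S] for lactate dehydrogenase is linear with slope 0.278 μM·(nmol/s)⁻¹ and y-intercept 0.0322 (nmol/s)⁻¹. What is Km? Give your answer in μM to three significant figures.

8.63 μM

y-intercept = 1/Vmax ⇒ Vmax = 31.1 nmol/s; slope = Km/Vmax ⇒ Km = slope × Vmax.
Km = 0.278 × 31.1 = 8.63 μM.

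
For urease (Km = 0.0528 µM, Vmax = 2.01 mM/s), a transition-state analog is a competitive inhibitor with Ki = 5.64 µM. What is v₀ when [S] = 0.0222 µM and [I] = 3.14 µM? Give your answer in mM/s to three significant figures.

With α = 1 + [I]/Ki = 1 + 3.14/5.64 = 1.557, the competitive rate law is v = Vmax[S] / (αKm + [S]).
v = 2.01×0.0222 / (1.557×0.0528 + 0.0222) = 0.04462/0.1044 = 0.427 mM/s.

0.427 mM/s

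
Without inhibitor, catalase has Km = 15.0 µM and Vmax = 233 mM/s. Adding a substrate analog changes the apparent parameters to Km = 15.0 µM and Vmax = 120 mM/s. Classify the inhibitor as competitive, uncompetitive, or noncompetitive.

noncompetitive

Vmax decreases (233 → 120 mM/s) while Km is unchanged — pure noncompetitive inhibition.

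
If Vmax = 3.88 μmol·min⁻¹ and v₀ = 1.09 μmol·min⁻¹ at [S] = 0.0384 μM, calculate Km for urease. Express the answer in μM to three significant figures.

0.0983 μM

From v = Vmax[S]/(Km+[S]), Km = [S](Vmax − v)/v.
Km = 0.0384 × (3.88 − 1.09) / 1.09 = 0.1071/1.09 = 0.0983 μM.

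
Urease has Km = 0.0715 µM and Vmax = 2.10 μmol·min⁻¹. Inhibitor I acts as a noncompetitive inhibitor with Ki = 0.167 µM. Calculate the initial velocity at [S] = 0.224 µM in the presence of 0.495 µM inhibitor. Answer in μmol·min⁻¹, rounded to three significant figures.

α = 1 + [I]/Ki = 1 + 0.495/0.167 = 3.964.
For a noncompetitive inhibitor, Vmax is reduced to Vmax/α while Km is unchanged: Km,app = 0.0715 µM, Vmax,app = 0.530 μmol·min⁻¹.
v = Vmax,app·[S]/(Km,app + [S]) = 0.530 × 0.224/(0.0715 + 0.224) = 0.402 μmol·min⁻¹.

0.402 μmol·min⁻¹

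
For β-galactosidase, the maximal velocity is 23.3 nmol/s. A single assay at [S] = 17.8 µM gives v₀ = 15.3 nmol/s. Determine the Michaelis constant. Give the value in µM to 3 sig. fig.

v/Vmax = 15.3/23.3 = 0.6567 = [S]/(Km+[S]).
So Km + [S] = [S]/0.6567 = 27.11 µM, giving Km = 27.11 − 17.8 = 9.31 µM.

9.31 µM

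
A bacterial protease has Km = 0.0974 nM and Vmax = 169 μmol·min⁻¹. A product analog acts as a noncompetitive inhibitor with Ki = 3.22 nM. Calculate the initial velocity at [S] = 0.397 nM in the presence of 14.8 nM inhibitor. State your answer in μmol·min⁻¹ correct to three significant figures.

24.2 μmol·min⁻¹

α = 1 + [I]/Ki = 1 + 14.8/3.22 = 5.596.
For a noncompetitive inhibitor, Vmax is reduced to Vmax/α while Km is unchanged: Km,app = 0.0974 nM, Vmax,app = 30.2 μmol·min⁻¹.
v = Vmax,app·[S]/(Km,app + [S]) = 30.2 × 0.397/(0.0974 + 0.397) = 24.2 μmol·min⁻¹.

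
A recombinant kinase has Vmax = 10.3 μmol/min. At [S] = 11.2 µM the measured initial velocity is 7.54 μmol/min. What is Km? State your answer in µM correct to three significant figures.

From v = Vmax[S]/(Km+[S]), Km = [S](Vmax − v)/v.
Km = 11.2 × (10.3 − 7.54) / 7.54 = 30.91/7.54 = 4.10 µM.

4.10 µM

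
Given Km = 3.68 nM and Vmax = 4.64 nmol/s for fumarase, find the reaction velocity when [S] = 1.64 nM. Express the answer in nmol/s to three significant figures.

1.43 nmol/s

v = Vmax·[S]/(Km + [S]) = 4.64 × 1.64 / (3.68 + 1.64)
  = 7.610 / 5.320 = 1.43 nmol/s.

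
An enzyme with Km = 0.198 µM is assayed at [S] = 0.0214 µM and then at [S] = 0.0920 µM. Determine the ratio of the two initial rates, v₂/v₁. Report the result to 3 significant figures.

3.25

Since Vmax cancels, v₂/v₁ = [S]₂(Km+[S]₁) / [S]₁(Km+[S]₂).
= 0.0920×(0.198+0.0214) / (0.0214×(0.198+0.0920)) = 0.02018/0.006206 = 3.25.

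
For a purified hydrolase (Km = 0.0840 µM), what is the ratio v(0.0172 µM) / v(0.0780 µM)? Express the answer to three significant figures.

Since Vmax cancels, v₂/v₁ = [S]₂(Km+[S]₁) / [S]₁(Km+[S]₂).
= 0.0172×(0.0840+0.0780) / (0.0780×(0.0840+0.0172)) = 0.002786/0.007894 = 0.353.

0.353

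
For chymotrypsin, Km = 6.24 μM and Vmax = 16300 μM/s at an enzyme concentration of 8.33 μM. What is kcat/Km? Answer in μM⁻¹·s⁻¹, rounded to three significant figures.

314 μM⁻¹·s⁻¹

kcat = Vmax/[E]total = 16300/8.33 = 1960 s⁻¹.
kcat/Km = 1960/6.24 = 314 μM⁻¹·s⁻¹.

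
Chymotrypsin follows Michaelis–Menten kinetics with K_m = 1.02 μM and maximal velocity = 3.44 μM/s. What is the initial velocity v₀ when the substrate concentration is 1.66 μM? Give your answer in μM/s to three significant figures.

2.13 μM/s

[S]/(Km+[S]) = 1.66/2.680 = 0.6194, the fractional saturation.
v = 0.6194 × Vmax = 0.6194 × 3.44 = 2.13 μM/s.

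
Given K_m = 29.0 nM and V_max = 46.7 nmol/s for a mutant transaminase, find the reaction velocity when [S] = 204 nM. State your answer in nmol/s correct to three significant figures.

40.9 nmol/s

v = Vmax·[S]/(Km + [S]) = 46.7 × 204 / (29.0 + 204)
  = 9527 / 233.0 = 40.9 nmol/s.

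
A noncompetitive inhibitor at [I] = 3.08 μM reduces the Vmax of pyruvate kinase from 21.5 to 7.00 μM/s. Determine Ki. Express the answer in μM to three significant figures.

1.49 μM

Noncompetitive: Vmax,app = Vmax/α with α = 1 + [I]/Ki.
α = Vmax/Vmax,app = 21.5/7.00 = 3.071.
Ki = [I]/(α − 1) = 3.08/2.071 = 1.49 μM.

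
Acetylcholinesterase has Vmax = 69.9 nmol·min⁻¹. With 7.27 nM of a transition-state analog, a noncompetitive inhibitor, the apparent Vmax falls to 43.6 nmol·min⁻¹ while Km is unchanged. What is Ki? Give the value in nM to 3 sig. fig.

12.1 nM

Noncompetitive: Vmax,app = Vmax/α with α = 1 + [I]/Ki.
α = Vmax/Vmax,app = 69.9/43.6 = 1.603.
Ki = [I]/(α − 1) = 7.27/0.6032 = 12.1 nM.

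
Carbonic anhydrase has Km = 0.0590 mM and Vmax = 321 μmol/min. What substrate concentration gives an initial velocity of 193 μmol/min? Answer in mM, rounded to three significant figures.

The required fractional saturation is v/Vmax = 193/321 = 0.6012.
Then [S]/(Km+[S]) = 0.6012 ⇒ [S] = 0.0590 × 0.6012/(1 − 0.6012) = 0.0890 mM.

0.0890 mM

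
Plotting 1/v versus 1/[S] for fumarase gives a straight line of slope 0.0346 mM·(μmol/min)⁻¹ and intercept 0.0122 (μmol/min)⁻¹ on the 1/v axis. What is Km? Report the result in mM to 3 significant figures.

y-intercept = 1/Vmax ⇒ Vmax = 82.0 μmol/min; slope = Km/Vmax ⇒ Km = slope × Vmax.
Km = 0.0346 × 82.0 = 2.84 mM.

2.84 mM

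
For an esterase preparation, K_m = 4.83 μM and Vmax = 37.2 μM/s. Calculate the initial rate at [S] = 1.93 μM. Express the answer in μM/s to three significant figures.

[S]/(Km+[S]) = 1.93/6.760 = 0.2855, the fractional saturation.
v = 0.2855 × Vmax = 0.2855 × 37.2 = 10.6 μM/s.

10.6 μM/s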